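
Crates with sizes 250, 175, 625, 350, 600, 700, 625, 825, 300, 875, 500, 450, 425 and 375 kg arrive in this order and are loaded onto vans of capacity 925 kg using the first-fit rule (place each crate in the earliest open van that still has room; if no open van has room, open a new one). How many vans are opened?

9

  250 → van 1 (new)  [load 250/925]
  175 → van 1  [load 425/925]
  625 → van 2 (new)  [load 625/925]
  350 → van 1  [load 775/925]
  600 → van 3 (new)  [load 600/925]
  700 → van 4 (new)  [load 700/925]
  625 → van 5 (new)  [load 625/925]
  825 → van 6 (new)  [load 825/925]
  300 → van 2  [load 925/925]
  875 → van 7 (new)  [load 875/925]
  500 → van 8 (new)  [load 500/925]
  450 → van 9 (new)  [load 450/925]
  425 → van 8  [load 925/925]
  375 → van 9  [load 825/925]
9 vans opened.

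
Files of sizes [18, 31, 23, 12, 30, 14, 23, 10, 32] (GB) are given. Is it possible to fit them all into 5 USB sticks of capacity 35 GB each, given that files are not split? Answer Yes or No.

Total = 193 GB; ⌈193/35⌉ = 6.
At least 6 USB sticks are required, but only 5 are allowed.

No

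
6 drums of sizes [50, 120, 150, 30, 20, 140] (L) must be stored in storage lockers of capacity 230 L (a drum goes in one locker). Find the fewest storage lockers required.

Total = 150 + 140 + 120 + 50 + 30 + 20 = 510 L.
Lower bound: ⌈510/230⌉ = 3 storage lockers.
A packing using 3 storage lockers:
  locker 1: 150 + 50 + 30 = 230
  locker 2: 140 + 20 = 160
  locker 3: 120 = 120
This matches the lower bound, so 3 is optimal.

3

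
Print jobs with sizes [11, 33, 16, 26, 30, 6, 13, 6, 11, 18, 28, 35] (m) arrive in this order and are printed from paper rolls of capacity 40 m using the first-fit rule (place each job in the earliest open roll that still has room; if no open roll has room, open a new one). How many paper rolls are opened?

  11 → roll 1 (new)  [load 11/40]
  33 → roll 2 (new)  [load 33/40]
  16 → roll 1  [load 27/40]
  26 → roll 3 (new)  [load 26/40]
  30 → roll 4 (new)  [load 30/40]
  6 → roll 1  [load 33/40]
  13 → roll 3  [load 39/40]
  6 → roll 1  [load 39/40]
  11 → roll 5 (new)  [load 11/40]
  18 → roll 5  [load 29/40]
  28 → roll 6 (new)  [load 28/40]
  35 → roll 7 (new)  [load 35/40]
7 paper rolls opened.

7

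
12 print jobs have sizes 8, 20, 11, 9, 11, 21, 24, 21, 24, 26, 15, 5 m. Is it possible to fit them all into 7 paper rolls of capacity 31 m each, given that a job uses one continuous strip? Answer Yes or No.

A valid assignment using 7 paper rolls:
  roll 1: 26 + 5 = 31
  roll 2: 24 = 24
  roll 3: 24 = 24
  roll 4: 21 + 9 = 30
  roll 5: 21 + 8 = 29
  roll 6: 20 + 11 = 31
  roll 7: 15 + 11 = 26
Every load is within 31 m, so 7 paper rolls suffice.

Yes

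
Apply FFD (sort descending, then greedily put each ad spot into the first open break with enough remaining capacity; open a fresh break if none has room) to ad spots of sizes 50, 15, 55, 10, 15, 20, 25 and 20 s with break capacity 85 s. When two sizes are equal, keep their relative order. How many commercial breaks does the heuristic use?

Sorted descending: 55, 50, 25, 20, 20, 15, 15, 10.
  55 → break 1 (new)  [load 55/85]
  50 → break 2 (new)  [load 50/85]
  25 → break 1  [load 80/85]
  20 → break 2  [load 70/85]
  20 → break 3 (new)  [load 20/85]
  15 → break 2  [load 85/85]
  15 → break 3  [load 35/85]
  10 → break 3  [load 45/85]
3 commercial breaks opened.

3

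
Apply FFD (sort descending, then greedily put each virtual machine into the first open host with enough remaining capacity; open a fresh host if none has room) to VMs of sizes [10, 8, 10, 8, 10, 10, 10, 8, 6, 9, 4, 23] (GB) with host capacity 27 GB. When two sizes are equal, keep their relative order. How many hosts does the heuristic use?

Sorted descending: 23, 10, 10, 10, 10, 10, 9, 8, 8, 8, 6, 4.
  23 → host 1 (new)  [load 23/27]
  10 → host 2 (new)  [load 10/27]
  10 → host 2  [load 20/27]
  10 → host 3 (new)  [load 10/27]
  10 → host 3  [load 20/27]
  10 → host 4 (new)  [load 10/27]
  9 → host 4  [load 19/27]
  8 → host 4  [load 27/27]
  8 → host 5 (new)  [load 8/27]
  8 → host 5  [load 16/27]
  6 → host 2  [load 26/27]
  4 → host 1  [load 27/27]
5 hosts opened.

5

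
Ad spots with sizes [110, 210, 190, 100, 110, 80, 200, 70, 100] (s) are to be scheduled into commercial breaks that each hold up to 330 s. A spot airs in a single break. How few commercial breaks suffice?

4

Total = 210 + 200 + 190 + 110 + 110 + 100 + 100 + 80 + 70 = 1170 s.
Lower bound: ⌈1170/330⌉ = 4 commercial breaks.
A packing using 4 commercial breaks:
  break 1: 210 + 110 = 320
  break 2: 200 + 110 = 310
  break 3: 190 + 100 = 290
  break 4: 100 + 80 + 70 = 250
This matches the lower bound, so 4 is optimal.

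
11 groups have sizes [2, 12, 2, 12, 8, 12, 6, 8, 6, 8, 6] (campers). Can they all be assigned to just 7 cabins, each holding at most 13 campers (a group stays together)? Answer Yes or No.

No

Total = 82 campers; ⌈82/13⌉ = 7.
The bound of 7 does not rule out 7, but exhaustive search shows no assignment into 7 cabins of capacity 13 campers exists — the minimum is 8.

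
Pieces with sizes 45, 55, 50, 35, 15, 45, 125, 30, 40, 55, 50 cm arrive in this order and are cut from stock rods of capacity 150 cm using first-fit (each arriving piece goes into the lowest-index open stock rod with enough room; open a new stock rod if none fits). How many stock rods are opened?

  45 → stock rod 1 (new)  [load 45/150]
  55 → stock rod 1  [load 100/150]
  50 → stock rod 1  [load 150/150]
  35 → stock rod 2 (new)  [load 35/150]
  15 → stock rod 2  [load 50/150]
  45 → stock rod 2  [load 95/150]
  125 → stock rod 3 (new)  [load 125/150]
  30 → stock rod 2  [load 125/150]
  40 → stock rod 4 (new)  [load 40/150]
  55 → stock rod 4  [load 95/150]
  50 → stock rod 4  [load 145/150]
4 stock rods opened.

4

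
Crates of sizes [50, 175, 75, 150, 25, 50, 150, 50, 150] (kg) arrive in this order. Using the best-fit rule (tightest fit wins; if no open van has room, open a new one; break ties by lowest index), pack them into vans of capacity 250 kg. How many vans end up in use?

4

  50 → van 1 (new)  [load 50/250]
  175 → van 1  [load 225/250]
  75 → van 2 (new)  [load 75/250]
  150 → van 2  [load 225/250]
  25 → van 1  [load 250/250]
  50 → van 3 (new)  [load 50/250]
  150 → van 3  [load 200/250]
  50 → van 3  [load 250/250]
  150 → van 4 (new)  [load 150/250]
4 vans opened.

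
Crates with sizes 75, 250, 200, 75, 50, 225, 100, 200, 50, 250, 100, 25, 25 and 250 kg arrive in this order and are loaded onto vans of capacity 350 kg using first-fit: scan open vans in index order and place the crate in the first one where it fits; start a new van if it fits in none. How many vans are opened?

6

  75 → van 1 (new)  [load 75/350]
  250 → van 1  [load 325/350]
  200 → van 2 (new)  [load 200/350]
  75 → van 2  [load 275/350]
  50 → van 2  [load 325/350]
  225 → van 3 (new)  [load 225/350]
  100 → van 3  [load 325/350]
  200 → van 4 (new)  [load 200/350]
  50 → van 4  [load 250/350]
  250 → van 5 (new)  [load 250/350]
  100 → van 4  [load 350/350]
  25 → van 1  [load 350/350]
  25 → van 2  [load 350/350]
  250 → van 6 (new)  [load 250/350]
6 vans opened.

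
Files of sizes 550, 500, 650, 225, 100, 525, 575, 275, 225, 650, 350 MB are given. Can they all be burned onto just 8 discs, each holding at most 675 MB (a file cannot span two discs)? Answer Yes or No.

A valid assignment using 8 discs:
  disc 1: 650 = 650
  disc 2: 650 = 650
  disc 3: 575 + 100 = 675
  disc 4: 550 = 550
  disc 5: 525 = 525
  disc 6: 500 = 500
  disc 7: 350 + 275 = 625
  disc 8: 225 + 225 = 450
Every load is within 675 MB, so 8 discs suffice.

Yes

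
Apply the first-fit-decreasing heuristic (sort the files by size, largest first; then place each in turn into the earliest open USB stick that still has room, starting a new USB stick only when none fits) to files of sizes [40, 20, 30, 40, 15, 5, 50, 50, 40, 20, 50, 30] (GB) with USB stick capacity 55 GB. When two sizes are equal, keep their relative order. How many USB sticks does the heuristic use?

Sorted descending: 50, 50, 50, 40, 40, 40, 30, 30, 20, 20, 15, 5.
  50 → USB stick 1 (new)  [load 50/55]
  50 → USB stick 2 (new)  [load 50/55]
  50 → USB stick 3 (new)  [load 50/55]
  40 → USB stick 4 (new)  [load 40/55]
  40 → USB stick 5 (new)  [load 40/55]
  40 → USB stick 6 (new)  [load 40/55]
  30 → USB stick 7 (new)  [load 30/55]
  30 → USB stick 8 (new)  [load 30/55]
  20 → USB stick 7  [load 50/55]
  20 → USB stick 8  [load 50/55]
  15 → USB stick 4  [load 55/55]
  5 → USB stick 1  [load 55/55]
8 USB sticks opened.

8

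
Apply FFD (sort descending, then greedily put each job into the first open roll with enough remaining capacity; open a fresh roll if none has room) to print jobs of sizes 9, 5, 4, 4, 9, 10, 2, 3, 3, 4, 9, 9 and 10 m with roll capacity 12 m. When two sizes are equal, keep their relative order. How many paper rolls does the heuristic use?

Sorted descending: 10, 10, 9, 9, 9, 9, 5, 4, 4, 4, 3, 3, 2.
  10 → roll 1 (new)  [load 10/12]
  10 → roll 2 (new)  [load 10/12]
  9 → roll 3 (new)  [load 9/12]
  9 → roll 4 (new)  [load 9/12]
  9 → roll 5 (new)  [load 9/12]
  9 → roll 6 (new)  [load 9/12]
  5 → roll 7 (new)  [load 5/12]
  4 → roll 7  [load 9/12]
  4 → roll 8 (new)  [load 4/12]
  4 → roll 8  [load 8/12]
  3 → roll 3  [load 12/12]
  3 → roll 4  [load 12/12]
  2 → roll 1  [load 12/12]
8 paper rolls opened.

8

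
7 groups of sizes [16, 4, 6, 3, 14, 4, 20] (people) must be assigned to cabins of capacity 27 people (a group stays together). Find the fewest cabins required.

Total = 20 + 16 + 14 + 6 + 4 + 4 + 3 = 67 people.
Lower bound: ⌈67/27⌉ = 3 cabins.
A packing using 3 cabins:
  cabin 1: 20 + 6 = 26
  cabin 2: 16 + 4 + 4 + 3 = 27
  cabin 3: 14 = 14
This matches the lower bound, so 3 is optimal.

3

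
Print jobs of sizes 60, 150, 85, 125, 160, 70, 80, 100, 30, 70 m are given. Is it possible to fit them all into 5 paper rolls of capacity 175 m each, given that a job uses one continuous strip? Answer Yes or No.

Total = 930 m; ⌈930/175⌉ = 6.
At least 6 paper rolls are required, but only 5 are allowed.

No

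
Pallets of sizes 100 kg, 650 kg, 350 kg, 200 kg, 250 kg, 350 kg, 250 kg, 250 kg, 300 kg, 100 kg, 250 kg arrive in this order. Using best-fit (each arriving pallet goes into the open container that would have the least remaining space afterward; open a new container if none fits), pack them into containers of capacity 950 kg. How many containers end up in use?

4

  100 → container 1 (new)  [load 100/950]
  650 → container 1  [load 750/950]
  350 → container 2 (new)  [load 350/950]
  200 → container 1  [load 950/950]
  250 → container 2  [load 600/950]
  350 → container 2  [load 950/950]
  250 → container 3 (new)  [load 250/950]
  250 → container 3  [load 500/950]
  300 → container 3  [load 800/950]
  100 → container 3  [load 900/950]
  250 → container 4 (new)  [load 250/950]
4 containers opened.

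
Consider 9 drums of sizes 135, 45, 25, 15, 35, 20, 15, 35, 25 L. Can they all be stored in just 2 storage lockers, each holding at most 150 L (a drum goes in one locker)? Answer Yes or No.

No

Total = 350 L; ⌈350/150⌉ = 3.
At least 3 storage lockers are required, but only 2 are allowed.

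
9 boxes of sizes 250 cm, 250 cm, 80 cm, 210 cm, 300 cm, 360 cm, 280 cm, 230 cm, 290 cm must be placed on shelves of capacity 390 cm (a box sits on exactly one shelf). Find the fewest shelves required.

Total = 360 + 300 + 290 + 280 + 250 + 250 + 230 + 210 + 80 = 2250 cm.
Lower bound: ⌈2250/390⌉ = 6 shelves.
Also, 8 boxes each exceed 195 cm, and no two of those can share a shelf, so at least 8 shelves are needed.
A packing using 8 shelves:
  shelf 1: 360 = 360
  shelf 2: 300 + 80 = 380
  shelf 3: 290 = 290
  shelf 4: 280 = 280
  shelf 5: 250 = 250
  shelf 6: 250 = 250
  shelf 7: 230 = 230
  shelf 8: 210 = 210
This matches the lower bound, so 8 is optimal.

8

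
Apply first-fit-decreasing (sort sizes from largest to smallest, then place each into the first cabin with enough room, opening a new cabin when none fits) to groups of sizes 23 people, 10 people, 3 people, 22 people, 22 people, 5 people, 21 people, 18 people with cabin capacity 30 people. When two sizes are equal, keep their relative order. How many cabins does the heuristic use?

5

Sorted descending: 23, 22, 22, 21, 18, 10, 5, 3.
  23 → cabin 1 (new)  [load 23/30]
  22 → cabin 2 (new)  [load 22/30]
  22 → cabin 3 (new)  [load 22/30]
  21 → cabin 4 (new)  [load 21/30]
  18 → cabin 5 (new)  [load 18/30]
  10 → cabin 5  [load 28/30]
  5 → cabin 1  [load 28/30]
  3 → cabin 2  [load 25/30]
5 cabins opened.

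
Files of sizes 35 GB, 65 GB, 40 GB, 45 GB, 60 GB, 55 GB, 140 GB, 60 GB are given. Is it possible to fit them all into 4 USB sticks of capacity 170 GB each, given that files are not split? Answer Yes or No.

A valid assignment using 4 USB sticks:
  USB stick 1: 140 = 140
  USB stick 2: 65 + 60 + 45 = 170
  USB stick 3: 60 + 55 + 40 = 155
  USB stick 4: 35 = 35
Every load is within 170 GB, so 4 USB sticks suffice.

Yes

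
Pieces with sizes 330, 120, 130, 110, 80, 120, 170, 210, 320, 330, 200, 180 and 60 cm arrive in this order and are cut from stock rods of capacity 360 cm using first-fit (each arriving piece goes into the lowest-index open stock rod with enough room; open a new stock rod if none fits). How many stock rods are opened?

8

  330 → stock rod 1 (new)  [load 330/360]
  120 → stock rod 2 (new)  [load 120/360]
  130 → stock rod 2  [load 250/360]
  110 → stock rod 2  [load 360/360]
  80 → stock rod 3 (new)  [load 80/360]
  120 → stock rod 3  [load 200/360]
  170 → stock rod 4 (new)  [load 170/360]
  210 → stock rod 5 (new)  [load 210/360]
  320 → stock rod 6 (new)  [load 320/360]
  330 → stock rod 7 (new)  [load 330/360]
  200 → stock rod 8 (new)  [load 200/360]
  180 → stock rod 4  [load 350/360]
  60 → stock rod 3  [load 260/360]
8 stock rods opened.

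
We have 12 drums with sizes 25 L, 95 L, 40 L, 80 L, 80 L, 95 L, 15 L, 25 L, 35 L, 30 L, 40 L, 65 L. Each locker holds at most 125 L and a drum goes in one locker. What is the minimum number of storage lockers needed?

Total = 95 + 95 + 80 + 80 + 65 + 40 + 40 + 35 + 30 + 25 + 25 + 15 = 625 L.
Lower bound: ⌈625/125⌉ = 5 storage lockers.
A packing using 6 storage lockers:
  locker 1: 95 + 30 = 125
  locker 2: 95 + 25 = 120
  locker 3: 80 + 40 = 120
  locker 4: 80 + 40 = 120
  locker 5: 65 + 35 + 25 = 125
  locker 6: 15 = 15
No arrangement into 5 storage lockers stays within capacity, so 6 is optimal.

6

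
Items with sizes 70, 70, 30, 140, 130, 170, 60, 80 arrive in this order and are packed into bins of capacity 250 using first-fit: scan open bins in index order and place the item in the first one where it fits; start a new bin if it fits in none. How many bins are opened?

  70 → bin 1 (new)  [load 70/250]
  70 → bin 1  [load 140/250]
  30 → bin 1  [load 170/250]
  140 → bin 2 (new)  [load 140/250]
  130 → bin 3 (new)  [load 130/250]
  170 → bin 4 (new)  [load 170/250]
  60 → bin 1  [load 230/250]
  80 → bin 2  [load 220/250]
4 bins opened.

4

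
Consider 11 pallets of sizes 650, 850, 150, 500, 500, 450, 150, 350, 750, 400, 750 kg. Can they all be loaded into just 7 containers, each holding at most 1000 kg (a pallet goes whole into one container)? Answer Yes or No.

A valid assignment using 6 containers:
  container 1: 850 + 150 = 1000
  container 2: 750 + 150 = 900
  container 3: 750 = 750
  container 4: 650 + 350 = 1000
  container 5: 500 + 500 = 1000
  container 6: 450 + 400 = 850
That uses only 6 ≤ 7, so 7 containers are enough.

Yes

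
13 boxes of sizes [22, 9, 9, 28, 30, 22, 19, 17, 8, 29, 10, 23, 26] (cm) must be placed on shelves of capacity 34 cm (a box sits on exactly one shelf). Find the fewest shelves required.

9

Total = 30 + 29 + 28 + 26 + 23 + 22 + 22 + 19 + 17 + 10 + 9 + 9 + 8 = 252 cm.
Lower bound: ⌈252/34⌉ = 8 shelves.
A packing using 9 shelves:
  shelf 1: 30 = 30
  shelf 2: 29 = 29
  shelf 3: 28 = 28
  shelf 4: 26 + 8 = 34
  shelf 5: 23 + 10 = 33
  shelf 6: 22 + 9 = 31
  shelf 7: 22 + 9 = 31
  shelf 8: 19 = 19
  shelf 9: 17 = 17
No arrangement into 8 shelves stays within capacity, so 9 is optimal.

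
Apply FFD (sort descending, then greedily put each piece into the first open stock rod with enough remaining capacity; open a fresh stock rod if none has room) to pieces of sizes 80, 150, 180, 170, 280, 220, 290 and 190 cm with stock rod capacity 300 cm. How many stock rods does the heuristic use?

7

Sorted descending: 290, 280, 220, 190, 180, 170, 150, 80.
  290 → stock rod 1 (new)  [load 290/300]
  280 → stock rod 2 (new)  [load 280/300]
  220 → stock rod 3 (new)  [load 220/300]
  190 → stock rod 4 (new)  [load 190/300]
  180 → stock rod 5 (new)  [load 180/300]
  170 → stock rod 6 (new)  [load 170/300]
  150 → stock rod 7 (new)  [load 150/300]
  80 → stock rod 3  [load 300/300]
7 stock rods opened.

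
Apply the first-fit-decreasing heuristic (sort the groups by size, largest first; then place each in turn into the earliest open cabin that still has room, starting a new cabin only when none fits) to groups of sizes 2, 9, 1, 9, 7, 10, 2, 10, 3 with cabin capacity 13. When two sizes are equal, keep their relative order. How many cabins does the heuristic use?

Sorted descending: 10, 10, 9, 9, 7, 3, 2, 2, 1.
  10 → cabin 1 (new)  [load 10/13]
  10 → cabin 2 (new)  [load 10/13]
  9 → cabin 3 (new)  [load 9/13]
  9 → cabin 4 (new)  [load 9/13]
  7 → cabin 5 (new)  [load 7/13]
  3 → cabin 1  [load 13/13]
  2 → cabin 2  [load 12/13]
  2 → cabin 3  [load 11/13]
  1 → cabin 2  [load 13/13]
5 cabins opened.

5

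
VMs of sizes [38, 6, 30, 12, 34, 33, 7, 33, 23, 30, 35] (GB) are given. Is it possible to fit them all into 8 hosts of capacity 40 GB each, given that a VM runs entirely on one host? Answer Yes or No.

A valid assignment using 8 hosts:
  host 1: 38 = 38
  host 2: 35 = 35
  host 3: 34 + 6 = 40
  host 4: 33 + 7 = 40
  host 5: 33 = 33
  host 6: 30 = 30
  host 7: 30 = 30
  host 8: 23 + 12 = 35
Every load is within 40 GB, so 8 hosts suffice.

Yes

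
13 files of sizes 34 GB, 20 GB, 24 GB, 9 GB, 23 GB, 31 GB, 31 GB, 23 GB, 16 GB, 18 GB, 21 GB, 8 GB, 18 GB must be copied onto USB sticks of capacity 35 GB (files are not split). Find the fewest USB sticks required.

10

Total = 34 + 31 + 31 + 24 + 23 + 23 + 21 + 20 + 18 + 18 + 16 + 9 + 8 = 276 GB.
Lower bound: ⌈276/35⌉ = 8 USB sticks.
Also, 10 files each exceed 35/2 GB, and no two of those can share a USB stick, so at least 10 USB sticks are needed.
A packing using 10 USB sticks:
  USB stick 1: 34 = 34
  USB stick 2: 31 = 31
  USB stick 3: 31 = 31
  USB stick 4: 24 + 9 = 33
  USB stick 5: 23 + 8 = 31
  USB stick 6: 23 = 23
  USB stick 7: 21 = 21
  USB stick 8: 20 = 20
  USB stick 9: 18 + 16 = 34
  USB stick 10: 18 = 18
This matches the lower bound, so 10 is optimal.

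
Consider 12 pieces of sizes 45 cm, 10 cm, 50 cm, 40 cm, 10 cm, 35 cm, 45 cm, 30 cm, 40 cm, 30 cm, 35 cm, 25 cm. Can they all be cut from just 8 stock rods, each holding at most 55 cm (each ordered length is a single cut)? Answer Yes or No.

No

Total = 395 cm; ⌈395/55⌉ = 8.
9 pieces each exceed half the capacity and cannot share a stock rod, forcing at least 9 stock rods.
At least 9 stock rods are required, but only 8 are allowed.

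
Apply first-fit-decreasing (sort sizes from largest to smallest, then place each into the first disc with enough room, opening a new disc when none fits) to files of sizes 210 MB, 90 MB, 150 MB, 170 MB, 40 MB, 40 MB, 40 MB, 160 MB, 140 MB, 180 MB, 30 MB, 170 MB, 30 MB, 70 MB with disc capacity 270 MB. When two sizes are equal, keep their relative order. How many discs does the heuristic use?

Sorted descending: 210, 180, 170, 170, 160, 150, 140, 90, 70, 40, 40, 40, 30, 30.
  210 → disc 1 (new)  [load 210/270]
  180 → disc 2 (new)  [load 180/270]
  170 → disc 3 (new)  [load 170/270]
  170 → disc 4 (new)  [load 170/270]
  160 → disc 5 (new)  [load 160/270]
  150 → disc 6 (new)  [load 150/270]
  140 → disc 7 (new)  [load 140/270]
  90 → disc 2  [load 270/270]
  70 → disc 3  [load 240/270]
  40 → disc 1  [load 250/270]
  40 → disc 4  [load 210/270]
  40 → disc 4  [load 250/270]
  30 → disc 3  [load 270/270]
  30 → disc 5  [load 190/270]
7 discs opened.

7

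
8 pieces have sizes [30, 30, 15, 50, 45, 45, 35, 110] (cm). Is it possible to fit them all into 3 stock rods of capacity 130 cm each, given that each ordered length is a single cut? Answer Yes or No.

A valid assignment using 3 stock rods:
  stock rod 1: 110 + 15 = 125
  stock rod 2: 50 + 45 + 35 = 130
  stock rod 3: 45 + 30 + 30 = 105
Every load is within 130 cm, so 3 stock rods suffice.

Yes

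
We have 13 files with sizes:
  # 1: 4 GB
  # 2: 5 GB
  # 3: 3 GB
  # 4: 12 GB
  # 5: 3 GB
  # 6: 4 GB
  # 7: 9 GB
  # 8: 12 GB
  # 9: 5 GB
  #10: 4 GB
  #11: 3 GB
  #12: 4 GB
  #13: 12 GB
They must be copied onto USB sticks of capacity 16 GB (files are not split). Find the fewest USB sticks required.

5

Total = 12 + 12 + 12 + 9 + 5 + 5 + 4 + 4 + 4 + 4 + 3 + 3 + 3 = 80 GB.
Lower bound: ⌈80/16⌉ = 5 USB sticks.
A packing using 5 USB sticks:
  USB stick 1: 12 + 4 = 16
  USB stick 2: 12 + 4 = 16
  USB stick 3: 12 + 4 = 16
  USB stick 4: 9 + 4 + 3 = 16
  USB stick 5: 5 + 5 + 3 + 3 = 16
This matches the lower bound, so 5 is optimal.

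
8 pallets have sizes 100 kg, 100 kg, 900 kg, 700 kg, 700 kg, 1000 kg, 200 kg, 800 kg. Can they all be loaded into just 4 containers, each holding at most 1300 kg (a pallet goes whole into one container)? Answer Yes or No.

Total = 4500 kg; ⌈4500/1300⌉ = 4.
5 pallets each exceed half the capacity and cannot share a container, forcing at least 5 containers.
At least 5 containers are required, but only 4 are allowed.

No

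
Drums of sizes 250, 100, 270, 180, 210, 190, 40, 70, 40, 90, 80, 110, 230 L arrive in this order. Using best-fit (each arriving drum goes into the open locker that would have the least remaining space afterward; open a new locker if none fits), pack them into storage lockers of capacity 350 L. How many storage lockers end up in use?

6

  250 → locker 1 (new)  [load 250/350]
  100 → locker 1  [load 350/350]
  270 → locker 2 (new)  [load 270/350]
  180 → locker 3 (new)  [load 180/350]
  210 → locker 4 (new)  [load 210/350]
  190 → locker 5 (new)  [load 190/350]
  40 → locker 2  [load 310/350]
  70 → locker 4  [load 280/350]
  40 → locker 2  [load 350/350]
  90 → locker 5  [load 280/350]
  80 → locker 3  [load 260/350]
  110 → locker 6 (new)  [load 110/350]
  230 → locker 6  [load 340/350]
6 storage lockers opened.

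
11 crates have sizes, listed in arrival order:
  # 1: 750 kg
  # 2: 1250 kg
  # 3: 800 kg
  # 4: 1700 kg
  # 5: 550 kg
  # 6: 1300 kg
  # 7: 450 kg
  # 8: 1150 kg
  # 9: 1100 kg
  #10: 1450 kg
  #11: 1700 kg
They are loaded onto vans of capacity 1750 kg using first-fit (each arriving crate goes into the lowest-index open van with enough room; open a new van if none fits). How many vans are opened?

  750 → van 1 (new)  [load 750/1750]
  1250 → van 2 (new)  [load 1250/1750]
  800 → van 1  [load 1550/1750]
  1700 → van 3 (new)  [load 1700/1750]
  550 → van 4 (new)  [load 550/1750]
  1300 → van 5 (new)  [load 1300/1750]
  450 → van 2  [load 1700/1750]
  1150 → van 4  [load 1700/1750]
  1100 → van 6 (new)  [load 1100/1750]
  1450 → van 7 (new)  [load 1450/1750]
  1700 → van 8 (new)  [load 1700/1750]
8 vans opened.

8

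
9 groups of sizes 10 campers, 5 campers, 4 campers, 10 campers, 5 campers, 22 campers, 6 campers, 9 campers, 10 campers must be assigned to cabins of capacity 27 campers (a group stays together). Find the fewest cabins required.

Total = 22 + 10 + 10 + 10 + 9 + 6 + 5 + 5 + 4 = 81 campers.
Lower bound: ⌈81/27⌉ = 3 cabins.
A packing using 4 cabins:
  cabin 1: 22 + 5 = 27
  cabin 2: 10 + 10 + 6 = 26
  cabin 3: 10 + 9 + 5 = 24
  cabin 4: 4 = 4
No arrangement into 3 cabins stays within capacity, so 4 is optimal.

4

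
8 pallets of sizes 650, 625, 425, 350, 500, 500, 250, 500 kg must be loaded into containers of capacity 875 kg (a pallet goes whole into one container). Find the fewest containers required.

Total = 650 + 625 + 500 + 500 + 500 + 425 + 350 + 250 = 3800 kg.
Lower bound: ⌈3800/875⌉ = 5 containers.
A packing using 6 containers:
  container 1: 650 = 650
  container 2: 625 + 250 = 875
  container 3: 500 + 350 = 850
  container 4: 500 = 500
  container 5: 500 = 500
  container 6: 425 = 425
No arrangement into 5 containers stays within capacity, so 6 is optimal.

6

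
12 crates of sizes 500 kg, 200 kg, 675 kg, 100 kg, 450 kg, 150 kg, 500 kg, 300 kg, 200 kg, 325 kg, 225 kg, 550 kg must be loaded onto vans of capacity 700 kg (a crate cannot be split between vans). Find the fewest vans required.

7

Total = 675 + 550 + 500 + 500 + 450 + 325 + 300 + 225 + 200 + 200 + 150 + 100 = 4175 kg.
Lower bound: ⌈4175/700⌉ = 6 vans.
A packing using 7 vans:
  van 1: 675 = 675
  van 2: 550 + 150 = 700
  van 3: 500 + 200 = 700
  van 4: 500 + 200 = 700
  van 5: 450 + 225 = 675
  van 6: 325 + 300 = 625
  van 7: 100 = 100
No arrangement into 6 vans stays within capacity, so 7 is optimal.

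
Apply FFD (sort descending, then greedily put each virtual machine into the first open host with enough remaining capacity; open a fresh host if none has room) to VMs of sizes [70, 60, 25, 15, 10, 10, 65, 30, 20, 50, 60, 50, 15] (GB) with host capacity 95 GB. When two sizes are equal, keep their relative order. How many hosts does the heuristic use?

Sorted descending: 70, 65, 60, 60, 50, 50, 30, 25, 20, 15, 15, 10, 10.
  70 → host 1 (new)  [load 70/95]
  65 → host 2 (new)  [load 65/95]
  60 → host 3 (new)  [load 60/95]
  60 → host 4 (new)  [load 60/95]
  50 → host 5 (new)  [load 50/95]
  50 → host 6 (new)  [load 50/95]
  30 → host 2  [load 95/95]
  25 → host 1  [load 95/95]
  20 → host 3  [load 80/95]
  15 → host 3  [load 95/95]
  15 → host 4  [load 75/95]
  10 → host 4  [load 85/95]
  10 → host 4  [load 95/95]
6 hosts opened.

6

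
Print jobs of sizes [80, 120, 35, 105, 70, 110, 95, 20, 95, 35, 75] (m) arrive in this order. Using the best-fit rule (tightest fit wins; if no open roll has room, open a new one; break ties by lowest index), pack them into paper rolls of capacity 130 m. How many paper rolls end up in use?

8

  80 → roll 1 (new)  [load 80/130]
  120 → roll 2 (new)  [load 120/130]
  35 → roll 1  [load 115/130]
  105 → roll 3 (new)  [load 105/130]
  70 → roll 4 (new)  [load 70/130]
  110 → roll 5 (new)  [load 110/130]
  95 → roll 6 (new)  [load 95/130]
  20 → roll 5  [load 130/130]
  95 → roll 7 (new)  [load 95/130]
  35 → roll 6  [load 130/130]
  75 → roll 8 (new)  [load 75/130]
8 paper rolls opened.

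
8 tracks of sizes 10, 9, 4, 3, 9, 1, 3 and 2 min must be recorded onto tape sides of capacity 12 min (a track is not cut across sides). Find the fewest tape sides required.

Total = 10 + 9 + 9 + 4 + 3 + 3 + 2 + 1 = 41 min.
Lower bound: ⌈41/12⌉ = 4 tape sides.
A packing using 4 tape sides:
  side 1: 10 + 2 = 12
  side 2: 9 + 3 = 12
  side 3: 9 + 3 = 12
  side 4: 4 + 1 = 5
This matches the lower bound, so 4 is optimal.

4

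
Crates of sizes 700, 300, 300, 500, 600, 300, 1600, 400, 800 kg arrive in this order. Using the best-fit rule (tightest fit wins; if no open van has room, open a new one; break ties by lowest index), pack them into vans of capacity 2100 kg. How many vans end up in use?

3

  700 → van 1 (new)  [load 700/2100]
  300 → van 1  [load 1000/2100]
  300 → van 1  [load 1300/2100]
  500 → van 1  [load 1800/2100]
  600 → van 2 (new)  [load 600/2100]
  300 → van 1  [load 2100/2100]
  1600 → van 3 (new)  [load 1600/2100]
  400 → van 3  [load 2000/2100]
  800 → van 2  [load 1400/2100]
3 vans opened.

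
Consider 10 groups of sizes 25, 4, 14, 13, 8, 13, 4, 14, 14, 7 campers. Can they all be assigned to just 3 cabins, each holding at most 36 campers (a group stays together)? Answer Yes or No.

No

Total = 116 campers; ⌈116/36⌉ = 4.
At least 4 cabins are required, but only 3 are allowed.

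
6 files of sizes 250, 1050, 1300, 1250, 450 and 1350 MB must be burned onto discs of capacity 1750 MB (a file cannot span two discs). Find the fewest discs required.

Total = 1350 + 1300 + 1250 + 1050 + 450 + 250 = 5650 MB.
Lower bound: ⌈5650/1750⌉ = 4 discs.
A packing using 4 discs:
  disc 1: 1350 + 250 = 1600
  disc 2: 1300 + 450 = 1750
  disc 3: 1250 = 1250
  disc 4: 1050 = 1050
This matches the lower bound, so 4 is optimal.

4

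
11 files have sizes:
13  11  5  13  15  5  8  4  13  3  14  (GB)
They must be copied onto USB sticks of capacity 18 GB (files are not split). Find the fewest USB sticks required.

Total = 15 + 14 + 13 + 13 + 13 + 11 + 8 + 5 + 5 + 4 + 3 = 104 GB.
Lower bound: ⌈104/18⌉ = 6 USB sticks.
A packing using 7 USB sticks:
  USB stick 1: 15 + 3 = 18
  USB stick 2: 14 + 4 = 18
  USB stick 3: 13 + 5 = 18
  USB stick 4: 13 + 5 = 18
  USB stick 5: 13 = 13
  USB stick 6: 11 = 11
  USB stick 7: 8 = 8
No arrangement into 6 USB sticks stays within capacity, so 7 is optimal.

7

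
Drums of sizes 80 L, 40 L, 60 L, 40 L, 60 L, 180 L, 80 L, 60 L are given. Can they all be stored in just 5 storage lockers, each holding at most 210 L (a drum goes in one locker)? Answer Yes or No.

Yes

A valid assignment using 4 storage lockers:
  locker 1: 180 = 180
  locker 2: 80 + 80 + 40 = 200
  locker 3: 60 + 60 + 60 = 180
  locker 4: 40 = 40
That uses only 4 ≤ 5, so 5 storage lockers are enough.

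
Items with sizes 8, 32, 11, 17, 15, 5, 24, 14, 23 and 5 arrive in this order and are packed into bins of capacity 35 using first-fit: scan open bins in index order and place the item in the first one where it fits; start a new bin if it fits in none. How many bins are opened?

  8 → bin 1 (new)  [load 8/35]
  32 → bin 2 (new)  [load 32/35]
  11 → bin 1  [load 19/35]
  17 → bin 3 (new)  [load 17/35]
  15 → bin 1  [load 34/35]
  5 → bin 3  [load 22/35]
  24 → bin 4 (new)  [load 24/35]
  14 → bin 5 (new)  [load 14/35]
  23 → bin 6 (new)  [load 23/35]
  5 → bin 3  [load 27/35]
6 bins opened.

6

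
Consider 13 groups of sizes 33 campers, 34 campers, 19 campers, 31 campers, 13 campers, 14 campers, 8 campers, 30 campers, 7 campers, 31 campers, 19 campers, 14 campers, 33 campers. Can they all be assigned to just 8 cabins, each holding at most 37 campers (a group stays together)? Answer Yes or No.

No

Total = 286 campers; ⌈286/37⌉ = 8.
The bound of 8 does not rule out 8, but exhaustive search shows no assignment into 8 cabins of capacity 37 campers exists — the minimum is 9.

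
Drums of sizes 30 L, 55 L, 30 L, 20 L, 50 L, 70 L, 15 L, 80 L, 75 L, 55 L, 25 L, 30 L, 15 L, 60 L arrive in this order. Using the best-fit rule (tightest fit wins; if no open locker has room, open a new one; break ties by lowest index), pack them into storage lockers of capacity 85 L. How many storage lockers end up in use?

8

  30 → locker 1 (new)  [load 30/85]
  55 → locker 1  [load 85/85]
  30 → locker 2 (new)  [load 30/85]
  20 → locker 2  [load 50/85]
  50 → locker 3 (new)  [load 50/85]
  70 → locker 4 (new)  [load 70/85]
  15 → locker 4  [load 85/85]
  80 → locker 5 (new)  [load 80/85]
  75 → locker 6 (new)  [load 75/85]
  55 → locker 7 (new)  [load 55/85]
  25 → locker 7  [load 80/85]
  30 → locker 2  [load 80/85]
  15 → locker 3  [load 65/85]
  60 → locker 8 (new)  [load 60/85]
8 storage lockers opened.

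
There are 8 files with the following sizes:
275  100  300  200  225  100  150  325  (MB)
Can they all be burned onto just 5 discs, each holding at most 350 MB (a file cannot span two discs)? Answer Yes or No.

Total = 1675 MB; ⌈1675/350⌉ = 5.
The bound of 5 does not rule out 5, but exhaustive search shows no assignment into 5 discs of capacity 350 MB exists — the minimum is 6.

No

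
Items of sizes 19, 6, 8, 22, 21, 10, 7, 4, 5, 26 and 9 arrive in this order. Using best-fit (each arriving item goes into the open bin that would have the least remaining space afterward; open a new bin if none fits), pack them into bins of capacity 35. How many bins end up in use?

  19 → bin 1 (new)  [load 19/35]
  6 → bin 1  [load 25/35]
  8 → bin 1  [load 33/35]
  22 → bin 2 (new)  [load 22/35]
  21 → bin 3 (new)  [load 21/35]
  10 → bin 2  [load 32/35]
  7 → bin 3  [load 28/35]
  4 → bin 3  [load 32/35]
  5 → bin 4 (new)  [load 5/35]
  26 → bin 4  [load 31/35]
  9 → bin 5 (new)  [load 9/35]
5 bins opened.

5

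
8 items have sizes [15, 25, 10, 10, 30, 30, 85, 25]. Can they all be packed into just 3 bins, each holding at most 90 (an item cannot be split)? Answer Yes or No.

Yes

A valid assignment using 3 bins:
  bin 1: 85 = 85
  bin 2: 30 + 30 + 25 = 85
  bin 3: 25 + 15 + 10 + 10 = 60
Every load is within 90, so 3 bins suffice.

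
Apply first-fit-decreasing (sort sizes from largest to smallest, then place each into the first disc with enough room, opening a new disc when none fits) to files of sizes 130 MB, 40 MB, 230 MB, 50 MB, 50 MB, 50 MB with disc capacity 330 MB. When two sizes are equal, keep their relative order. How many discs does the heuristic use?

Sorted descending: 230, 130, 50, 50, 50, 40.
  230 → disc 1 (new)  [load 230/330]
  130 → disc 2 (new)  [load 130/330]
  50 → disc 1  [load 280/330]
  50 → disc 1  [load 330/330]
  50 → disc 2  [load 180/330]
  40 → disc 2  [load 220/330]
2 discs opened.

2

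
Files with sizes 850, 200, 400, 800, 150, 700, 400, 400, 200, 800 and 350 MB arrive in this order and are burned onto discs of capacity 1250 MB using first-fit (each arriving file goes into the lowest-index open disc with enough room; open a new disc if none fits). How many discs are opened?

  850 → disc 1 (new)  [load 850/1250]
  200 → disc 1  [load 1050/1250]
  400 → disc 2 (new)  [load 400/1250]
  800 → disc 2  [load 1200/1250]
  150 → disc 1  [load 1200/1250]
  700 → disc 3 (new)  [load 700/1250]
  400 → disc 3  [load 1100/1250]
  400 → disc 4 (new)  [load 400/1250]
  200 → disc 4  [load 600/1250]
  800 → disc 5 (new)  [load 800/1250]
  350 → disc 4  [load 950/1250]
5 discs opened.

5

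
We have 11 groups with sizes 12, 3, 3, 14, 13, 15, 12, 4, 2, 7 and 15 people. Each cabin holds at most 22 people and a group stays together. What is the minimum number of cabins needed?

Total = 15 + 15 + 14 + 13 + 12 + 12 + 7 + 4 + 3 + 3 + 2 = 100 people.
Lower bound: ⌈100/22⌉ = 5 cabins.
Also, 6 groups each exceed 11 people, and no two of those can share a cabin, so at least 6 cabins are needed.
A packing using 6 cabins:
  cabin 1: 15 + 7 = 22
  cabin 2: 15 + 4 + 3 = 22
  cabin 3: 14 + 3 + 2 = 19
  cabin 4: 13 = 13
  cabin 5: 12 = 12
  cabin 6: 12 = 12
This matches the lower bound, so 6 is optimal.

6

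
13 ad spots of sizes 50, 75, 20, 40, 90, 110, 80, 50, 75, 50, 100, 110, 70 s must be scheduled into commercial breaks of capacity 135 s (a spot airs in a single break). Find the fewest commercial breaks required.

Total = 110 + 110 + 100 + 90 + 80 + 75 + 75 + 70 + 50 + 50 + 50 + 40 + 20 = 920 s.
Lower bound: ⌈920/135⌉ = 7 commercial breaks.
Also, 8 ad spots each exceed 135/2 s, and no two of those can share a break, so at least 8 commercial breaks are needed.
A packing using 8 commercial breaks:
  break 1: 110 + 20 = 130
  break 2: 110 = 110
  break 3: 100 = 100
  break 4: 90 + 40 = 130
  break 5: 80 + 50 = 130
  break 6: 75 + 50 = 125
  break 7: 75 + 50 = 125
  break 8: 70 = 70
This matches the lower bound, so 8 is optimal.

8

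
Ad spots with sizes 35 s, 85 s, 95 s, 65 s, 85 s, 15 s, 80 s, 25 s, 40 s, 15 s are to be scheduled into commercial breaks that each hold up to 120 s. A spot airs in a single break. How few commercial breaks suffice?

Total = 95 + 85 + 85 + 80 + 65 + 40 + 35 + 25 + 15 + 15 = 540 s.
Lower bound: ⌈540/120⌉ = 5 commercial breaks.
A packing using 5 commercial breaks:
  break 1: 95 + 25 = 120
  break 2: 85 + 35 = 120
  break 3: 85 + 15 + 15 = 115
  break 4: 80 + 40 = 120
  break 5: 65 = 65
This matches the lower bound, so 5 is optimal.

5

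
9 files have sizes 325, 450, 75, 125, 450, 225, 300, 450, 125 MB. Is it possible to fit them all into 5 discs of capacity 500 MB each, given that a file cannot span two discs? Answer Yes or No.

Total = 2525 MB; ⌈2525/500⌉ = 6.
At least 6 discs are required, but only 5 are allowed.

No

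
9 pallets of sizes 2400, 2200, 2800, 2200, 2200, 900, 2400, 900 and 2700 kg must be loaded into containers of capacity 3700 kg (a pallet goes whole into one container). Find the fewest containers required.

Total = 2800 + 2700 + 2400 + 2400 + 2200 + 2200 + 2200 + 900 + 900 = 18700 kg.
Lower bound: ⌈18700/3700⌉ = 6 containers.
Also, 7 pallets each exceed 1850 kg, and no two of those can share a container, so at least 7 containers are needed.
A packing using 7 containers:
  container 1: 2800 + 900 = 3700
  container 2: 2700 + 900 = 3600
  container 3: 2400 = 2400
  container 4: 2400 = 2400
  container 5: 2200 = 2200
  container 6: 2200 = 2200
  container 7: 2200 = 2200
This matches the lower bound, so 7 is optimal.

7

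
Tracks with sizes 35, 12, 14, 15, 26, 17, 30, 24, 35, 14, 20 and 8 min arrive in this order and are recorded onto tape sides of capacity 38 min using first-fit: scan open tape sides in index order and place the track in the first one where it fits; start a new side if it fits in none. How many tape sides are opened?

  35 → side 1 (new)  [load 35/38]
  12 → side 2 (new)  [load 12/38]
  14 → side 2  [load 26/38]
  15 → side 3 (new)  [load 15/38]
  26 → side 4 (new)  [load 26/38]
  17 → side 3  [load 32/38]
  30 → side 5 (new)  [load 30/38]
  24 → side 6 (new)  [load 24/38]
  35 → side 7 (new)  [load 35/38]
  14 → side 6  [load 38/38]
  20 → side 8 (new)  [load 20/38]
  8 → side 2  [load 34/38]
8 tape sides opened.

8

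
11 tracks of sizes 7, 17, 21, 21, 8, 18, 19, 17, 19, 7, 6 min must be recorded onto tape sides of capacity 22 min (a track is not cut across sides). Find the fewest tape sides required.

9

Total = 21 + 21 + 19 + 19 + 18 + 17 + 17 + 8 + 7 + 7 + 6 = 160 min.
Lower bound: ⌈160/22⌉ = 8 tape sides.
A packing using 9 tape sides:
  side 1: 21 = 21
  side 2: 21 = 21
  side 3: 19 = 19
  side 4: 19 = 19
  side 5: 18 = 18
  side 6: 17 = 17
  side 7: 17 = 17
  side 8: 8 + 7 + 7 = 22
  side 9: 6 = 6
No arrangement into 8 tape sides stays within capacity, so 9 is optimal.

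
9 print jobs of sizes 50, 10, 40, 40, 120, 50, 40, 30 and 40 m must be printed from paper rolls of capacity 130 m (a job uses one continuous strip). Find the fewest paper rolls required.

Total = 120 + 50 + 50 + 40 + 40 + 40 + 40 + 30 + 10 = 420 m.
Lower bound: ⌈420/130⌉ = 4 paper rolls.
A packing using 4 paper rolls:
  roll 1: 120 + 10 = 130
  roll 2: 50 + 50 + 30 = 130
  roll 3: 40 + 40 + 40 = 120
  roll 4: 40 = 40
This matches the lower bound, so 4 is optimal.

4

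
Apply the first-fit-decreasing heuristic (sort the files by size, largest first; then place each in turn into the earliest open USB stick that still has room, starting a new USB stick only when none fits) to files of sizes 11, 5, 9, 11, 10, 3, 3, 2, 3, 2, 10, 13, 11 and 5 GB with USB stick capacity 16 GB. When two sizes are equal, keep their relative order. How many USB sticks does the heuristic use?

Sorted descending: 13, 11, 11, 11, 10, 10, 9, 5, 5, 3, 3, 3, 2, 2.
  13 → USB stick 1 (new)  [load 13/16]
  11 → USB stick 2 (new)  [load 11/16]
  11 → USB stick 3 (new)  [load 11/16]
  11 → USB stick 4 (new)  [load 11/16]
  10 → USB stick 5 (new)  [load 10/16]
  10 → USB stick 6 (new)  [load 10/16]
  9 → USB stick 7 (new)  [load 9/16]
  5 → USB stick 2  [load 16/16]
  5 → USB stick 3  [load 16/16]
  3 → USB stick 1  [load 16/16]
  3 → USB stick 4  [load 14/16]
  3 → USB stick 5  [load 13/16]
  2 → USB stick 4  [load 16/16]
  2 → USB stick 5  [load 15/16]
7 USB sticks opened.

7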